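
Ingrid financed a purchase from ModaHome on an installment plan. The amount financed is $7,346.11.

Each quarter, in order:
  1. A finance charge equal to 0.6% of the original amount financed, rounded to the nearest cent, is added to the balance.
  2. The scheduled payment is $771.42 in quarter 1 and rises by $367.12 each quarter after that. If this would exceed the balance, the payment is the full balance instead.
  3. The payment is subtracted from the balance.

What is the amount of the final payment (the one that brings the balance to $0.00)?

$82.29

Quarter 1: $7,346.11 +$44.08 interest = $7,390.19; pay $771.42 → $6,618.77
Quarter 2: $6,618.77 +$44.08 interest = $6,662.85; pay $1,138.54 → $5,524.31
Quarter 3: $5,524.31 +$44.08 interest = $5,568.39; pay $1,505.66 → $4,062.73
Quarter 4: $4,062.73 +$44.08 interest = $4,106.81; pay $1,872.78 → $2,234.03
Quarter 5: $2,234.03 +$44.08 interest = $2,278.11; pay $2,239.90 → $38.21
Quarter 6: $38.21 +$44.08 interest = $82.29; pay $82.29 → $0.00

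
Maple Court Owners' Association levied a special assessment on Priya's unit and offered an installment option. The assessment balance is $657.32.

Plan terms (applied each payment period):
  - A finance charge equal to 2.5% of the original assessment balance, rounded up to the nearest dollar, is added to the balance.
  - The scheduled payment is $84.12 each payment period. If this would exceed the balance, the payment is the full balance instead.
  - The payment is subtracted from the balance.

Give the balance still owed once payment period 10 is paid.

$0.00

# | Opening | Interest | Payment | End bal
1 | $657.32 | $17.00 | $84.12 | $590.20
2 | $590.20 | $17.00 | $84.12 | $523.08
3 | $523.08 | $17.00 | $84.12 | $455.96
4 | $455.96 | $17.00 | $84.12 | $388.84
5 | $388.84 | $17.00 | $84.12 | $321.72
6 | $321.72 | $17.00 | $84.12 | $254.60
7 | $254.60 | $17.00 | $84.12 | $187.48
8 | $187.48 | $17.00 | $84.12 | $120.36
9 | $120.36 | $17.00 | $84.12 | $53.24
10 | $53.24 | $17.00 | $70.24 | $0.00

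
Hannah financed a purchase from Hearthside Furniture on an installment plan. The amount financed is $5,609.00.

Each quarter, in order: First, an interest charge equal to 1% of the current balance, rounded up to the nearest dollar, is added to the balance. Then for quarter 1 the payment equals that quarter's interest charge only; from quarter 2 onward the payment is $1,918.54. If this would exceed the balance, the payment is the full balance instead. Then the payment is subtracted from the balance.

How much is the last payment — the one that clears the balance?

Quarter 1: opening $5,609.00; interest $57.00 → $5,666.00; payment $57.00; balance $5,609.00
Quarter 2: opening $5,609.00; interest $57.00 → $5,666.00; payment $1,918.54; balance $3,747.46
Quarter 3: opening $3,747.46; interest $38.00 → $3,785.46; payment $1,918.54; balance $1,866.92
Quarter 4: opening $1,866.92; interest $19.00 → $1,885.92; payment $1,885.92; balance $0.00

$1,885.92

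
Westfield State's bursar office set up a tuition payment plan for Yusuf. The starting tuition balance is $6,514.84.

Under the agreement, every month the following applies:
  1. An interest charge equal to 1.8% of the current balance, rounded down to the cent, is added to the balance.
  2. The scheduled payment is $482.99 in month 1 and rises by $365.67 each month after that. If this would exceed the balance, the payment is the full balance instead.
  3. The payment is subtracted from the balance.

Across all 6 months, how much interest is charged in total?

Month 1: $6,514.84 +$117.26 interest = $6,632.10; pay $482.99 → $6,149.11
Month 2: $6,149.11 +$110.68 interest = $6,259.79; pay $848.66 → $5,411.13
Month 3: $5,411.13 +$97.40 interest = $5,508.53; pay $1,214.33 → $4,294.20
Month 4: $4,294.20 +$77.29 interest = $4,371.49; pay $1,580.00 → $2,791.49
Month 5: $2,791.49 +$50.24 interest = $2,841.73; pay $1,945.67 → $896.06
Month 6: $896.06 +$16.12 interest = $912.18; pay $912.18 → $0.00
Total interest: $117.26 + $110.68 + $97.40 + $77.29 + $50.24 + $16.12 = $468.99

$468.99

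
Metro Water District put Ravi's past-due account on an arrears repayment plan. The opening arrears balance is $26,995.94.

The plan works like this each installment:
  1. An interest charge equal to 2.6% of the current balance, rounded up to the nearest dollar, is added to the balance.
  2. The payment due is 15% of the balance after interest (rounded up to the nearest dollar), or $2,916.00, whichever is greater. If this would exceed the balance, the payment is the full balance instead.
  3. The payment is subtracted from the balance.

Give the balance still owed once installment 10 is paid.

# | Opening | Interest | Payment | End bal
1 | $26,995.94 | $702.00 | $4,155.00 | $23,542.94
2 | $23,542.94 | $613.00 | $3,624.00 | $20,531.94
3 | $20,531.94 | $534.00 | $3,160.00 | $17,905.94
4 | $17,905.94 | $466.00 | $2,916.00 | $15,455.94
5 | $15,455.94 | $402.00 | $2,916.00 | $12,941.94
6 | $12,941.94 | $337.00 | $2,916.00 | $10,362.94
7 | $10,362.94 | $270.00 | $2,916.00 | $7,716.94
8 | $7,716.94 | $201.00 | $2,916.00 | $5,001.94
9 | $5,001.94 | $131.00 | $2,916.00 | $2,216.94
10 | $2,216.94 | $58.00 | $2,274.94 | $0.00

$0.00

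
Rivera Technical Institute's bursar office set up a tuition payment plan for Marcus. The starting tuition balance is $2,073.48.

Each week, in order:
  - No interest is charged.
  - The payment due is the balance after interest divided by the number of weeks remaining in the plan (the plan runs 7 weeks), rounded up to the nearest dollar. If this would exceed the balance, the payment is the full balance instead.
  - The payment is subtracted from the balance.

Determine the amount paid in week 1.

$297.00

Week 1: $2,073.48 − $297.00 → $1,776.48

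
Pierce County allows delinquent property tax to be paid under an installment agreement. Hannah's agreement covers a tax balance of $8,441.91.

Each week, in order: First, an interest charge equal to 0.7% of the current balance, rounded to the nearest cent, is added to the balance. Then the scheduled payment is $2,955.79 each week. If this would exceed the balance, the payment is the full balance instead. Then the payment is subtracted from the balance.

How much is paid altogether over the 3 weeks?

# | Opening | Interest | Payment | End bal
1 | $8,441.91 | $59.09 | $2,955.79 | $5,545.21
2 | $5,545.21 | $38.82 | $2,955.79 | $2,628.24
3 | $2,628.24 | $18.40 | $2,646.64 | $0.00
Total paid: $8,558.22

$8,558.22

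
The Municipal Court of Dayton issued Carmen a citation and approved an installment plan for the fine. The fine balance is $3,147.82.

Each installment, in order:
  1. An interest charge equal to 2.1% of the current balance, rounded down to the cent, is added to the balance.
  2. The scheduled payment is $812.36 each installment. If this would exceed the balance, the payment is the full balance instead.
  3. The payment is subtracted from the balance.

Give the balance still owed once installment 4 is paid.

Installment 1: opening $3,147.82; interest $66.10 → $3,213.92; payment $812.36; balance $2,401.56
Installment 2: opening $2,401.56; interest $50.43 → $2,451.99; payment $812.36; balance $1,639.63
Installment 3: opening $1,639.63; interest $34.43 → $1,674.06; payment $812.36; balance $861.70
Installment 4: opening $861.70; interest $18.09 → $879.79; payment $812.36; balance $67.43

$67.43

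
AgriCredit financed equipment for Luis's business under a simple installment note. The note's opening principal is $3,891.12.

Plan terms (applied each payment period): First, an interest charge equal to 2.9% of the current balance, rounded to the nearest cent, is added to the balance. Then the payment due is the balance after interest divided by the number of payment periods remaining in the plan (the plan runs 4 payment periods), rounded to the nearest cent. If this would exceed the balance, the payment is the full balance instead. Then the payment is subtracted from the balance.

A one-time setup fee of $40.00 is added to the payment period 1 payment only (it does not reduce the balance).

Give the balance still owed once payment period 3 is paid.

Payment period 1: opening $3,891.12; interest $112.84 → $4,003.96; payment $1,000.99 (+ $40.00 fee); balance $3,002.97
Payment period 2: opening $3,002.97; interest $87.09 → $3,090.06; payment $1,030.02; balance $2,060.04
Payment period 3: opening $2,060.04; interest $59.74 → $2,119.78; payment $1,059.89; balance $1,059.89

$1,059.89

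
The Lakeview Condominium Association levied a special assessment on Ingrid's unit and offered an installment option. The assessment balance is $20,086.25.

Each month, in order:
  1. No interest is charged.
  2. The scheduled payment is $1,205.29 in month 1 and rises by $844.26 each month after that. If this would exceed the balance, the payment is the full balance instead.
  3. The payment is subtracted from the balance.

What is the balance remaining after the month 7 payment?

Month 1: $20,086.25 − $1,205.29 → $18,880.96
Month 2: $18,880.96 − $2,049.55 → $16,831.41
Month 3: $16,831.41 − $2,893.81 → $13,937.60
Month 4: $13,937.60 − $3,738.07 → $10,199.53
Month 5: $10,199.53 − $4,582.33 → $5,617.20
Month 6: $5,617.20 − $5,426.59 → $190.61
Month 7: $190.61 − $190.61 → $0.00

$0.00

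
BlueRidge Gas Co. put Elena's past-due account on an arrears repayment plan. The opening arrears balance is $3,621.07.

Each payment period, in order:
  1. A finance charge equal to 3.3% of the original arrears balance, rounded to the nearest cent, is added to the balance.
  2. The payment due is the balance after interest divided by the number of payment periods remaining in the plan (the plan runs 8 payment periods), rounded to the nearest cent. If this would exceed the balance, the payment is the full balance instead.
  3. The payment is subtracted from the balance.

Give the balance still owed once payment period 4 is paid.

$2,113.84

# | Opening | Interest | Payment | End bal
1 | $3,621.07 | $119.50 | $467.57 | $3,273.00
2 | $3,273.00 | $119.50 | $484.64 | $2,907.86
3 | $2,907.86 | $119.50 | $504.56 | $2,522.80
4 | $2,522.80 | $119.50 | $528.46 | $2,113.84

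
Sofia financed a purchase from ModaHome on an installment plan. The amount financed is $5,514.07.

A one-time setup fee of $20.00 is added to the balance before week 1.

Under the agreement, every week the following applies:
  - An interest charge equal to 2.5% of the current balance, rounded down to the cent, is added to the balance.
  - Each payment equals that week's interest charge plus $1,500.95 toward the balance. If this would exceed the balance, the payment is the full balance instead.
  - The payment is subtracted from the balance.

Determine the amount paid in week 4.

$1,057.00

# | Opening | Interest | Payment | End bal
1 | $5,534.07 | $138.35 | $1,639.30 | $4,033.12
2 | $4,033.12 | $100.82 | $1,601.77 | $2,532.17
3 | $2,532.17 | $63.30 | $1,564.25 | $1,031.22
4 | $1,031.22 | $25.78 | $1,057.00 | $0.00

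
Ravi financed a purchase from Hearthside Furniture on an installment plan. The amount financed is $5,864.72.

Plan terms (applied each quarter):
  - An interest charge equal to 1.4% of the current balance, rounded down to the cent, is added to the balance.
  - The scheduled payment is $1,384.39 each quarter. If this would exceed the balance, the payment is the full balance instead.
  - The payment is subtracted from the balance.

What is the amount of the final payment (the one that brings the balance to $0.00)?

Quarter 1: $5,864.72 +$82.10 interest = $5,946.82; pay $1,384.39 → $4,562.43
Quarter 2: $4,562.43 +$63.87 interest = $4,626.30; pay $1,384.39 → $3,241.91
Quarter 3: $3,241.91 +$45.38 interest = $3,287.29; pay $1,384.39 → $1,902.90
Quarter 4: $1,902.90 +$26.64 interest = $1,929.54; pay $1,384.39 → $545.15
Quarter 5: $545.15 +$7.63 interest = $552.78; pay $552.78 → $0.00

$552.78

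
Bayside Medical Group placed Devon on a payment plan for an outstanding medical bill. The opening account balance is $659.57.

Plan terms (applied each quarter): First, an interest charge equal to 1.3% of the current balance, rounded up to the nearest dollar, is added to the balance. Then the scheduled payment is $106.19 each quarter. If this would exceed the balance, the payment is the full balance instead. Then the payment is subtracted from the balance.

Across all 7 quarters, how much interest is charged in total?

# | Opening | Interest | Payment | End bal
1 | $659.57 | $9.00 | $106.19 | $562.38
2 | $562.38 | $8.00 | $106.19 | $464.19
3 | $464.19 | $7.00 | $106.19 | $365.00
4 | $365.00 | $5.00 | $106.19 | $263.81
5 | $263.81 | $4.00 | $106.19 | $161.62
6 | $161.62 | $3.00 | $106.19 | $58.43
7 | $58.43 | $1.00 | $59.43 | $0.00
Total interest: $9.00 + $8.00 + $7.00 + $5.00 + $4.00 + $3.00 + $1.00 = $37.00

$37.00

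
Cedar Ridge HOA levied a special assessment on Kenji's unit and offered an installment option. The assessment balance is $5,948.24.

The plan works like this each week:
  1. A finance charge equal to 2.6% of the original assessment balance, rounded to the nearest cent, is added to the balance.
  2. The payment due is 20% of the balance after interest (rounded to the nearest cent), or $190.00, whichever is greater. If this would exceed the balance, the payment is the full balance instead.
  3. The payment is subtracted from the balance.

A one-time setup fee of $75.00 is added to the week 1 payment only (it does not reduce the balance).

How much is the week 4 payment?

Week 1: $5,948.24 +$154.65 interest = $6,102.89; pay $1,220.58 (+ $75.00 fee) → $4,882.31
Week 2: $4,882.31 +$154.65 interest = $5,036.96; pay $1,007.39 → $4,029.57
Week 3: $4,029.57 +$154.65 interest = $4,184.22; pay $836.84 → $3,347.38
Week 4: $3,347.38 +$154.65 interest = $3,502.03; pay $700.41 → $2,801.62

$700.41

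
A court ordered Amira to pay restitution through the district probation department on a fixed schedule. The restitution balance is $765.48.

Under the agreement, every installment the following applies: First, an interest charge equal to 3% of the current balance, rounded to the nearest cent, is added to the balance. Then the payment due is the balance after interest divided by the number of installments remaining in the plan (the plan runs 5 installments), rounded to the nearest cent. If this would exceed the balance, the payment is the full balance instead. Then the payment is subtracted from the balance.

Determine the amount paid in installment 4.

$172.31

Installment 1: opening $765.48; interest $22.96 → $788.44; payment $157.69; balance $630.75
Installment 2: opening $630.75; interest $18.92 → $649.67; payment $162.42; balance $487.25
Installment 3: opening $487.25; interest $14.62 → $501.87; payment $167.29; balance $334.58
Installment 4: opening $334.58; interest $10.04 → $344.62; payment $172.31; balance $172.31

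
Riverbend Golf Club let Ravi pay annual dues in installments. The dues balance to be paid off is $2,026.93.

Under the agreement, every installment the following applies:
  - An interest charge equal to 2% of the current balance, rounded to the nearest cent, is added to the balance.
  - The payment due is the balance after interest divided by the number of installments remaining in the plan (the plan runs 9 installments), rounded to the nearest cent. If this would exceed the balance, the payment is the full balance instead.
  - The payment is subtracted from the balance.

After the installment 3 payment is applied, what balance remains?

$1,434.00

Installment 1: $2,026.93 +$40.54 interest = $2,067.47; pay $229.72 → $1,837.75
Installment 2: $1,837.75 +$36.76 interest = $1,874.51; pay $234.31 → $1,640.20
Installment 3: $1,640.20 +$32.80 interest = $1,673.00; pay $239.00 → $1,434.00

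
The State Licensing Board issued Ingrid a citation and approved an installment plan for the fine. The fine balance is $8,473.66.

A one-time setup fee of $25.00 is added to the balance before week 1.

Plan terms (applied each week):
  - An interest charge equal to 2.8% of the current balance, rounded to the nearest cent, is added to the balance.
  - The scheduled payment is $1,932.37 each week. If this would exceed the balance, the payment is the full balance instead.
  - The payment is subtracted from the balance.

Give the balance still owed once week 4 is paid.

$1,431.02

Week 1: $8,498.66 +$237.96 interest = $8,736.62; pay $1,932.37 → $6,804.25
Week 2: $6,804.25 +$190.52 interest = $6,994.77; pay $1,932.37 → $5,062.40
Week 3: $5,062.40 +$141.75 interest = $5,204.15; pay $1,932.37 → $3,271.78
Week 4: $3,271.78 +$91.61 interest = $3,363.39; pay $1,932.37 → $1,431.02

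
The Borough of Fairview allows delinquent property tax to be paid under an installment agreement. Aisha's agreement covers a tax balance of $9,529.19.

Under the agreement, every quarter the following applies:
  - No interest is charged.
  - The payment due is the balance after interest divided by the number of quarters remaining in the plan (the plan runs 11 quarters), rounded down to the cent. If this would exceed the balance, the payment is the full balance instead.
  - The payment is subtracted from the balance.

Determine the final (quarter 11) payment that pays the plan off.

$866.29

Quarter 1: opening $9,529.19; payment $866.29; balance $8,662.90
Quarter 2: opening $8,662.90; payment $866.29; balance $7,796.61
Quarter 3: opening $7,796.61; payment $866.29; balance $6,930.32
Quarter 4: opening $6,930.32; payment $866.29; balance $6,064.03
Quarter 5: opening $6,064.03; payment $866.29; balance $5,197.74
Quarter 6: opening $5,197.74; payment $866.29; balance $4,331.45
Quarter 7: opening $4,331.45; payment $866.29; balance $3,465.16
Quarter 8: opening $3,465.16; payment $866.29; balance $2,598.87
Quarter 9: opening $2,598.87; payment $866.29; balance $1,732.58
Quarter 10: opening $1,732.58; payment $866.29; balance $866.29
Quarter 11: opening $866.29; payment $866.29; balance $0.00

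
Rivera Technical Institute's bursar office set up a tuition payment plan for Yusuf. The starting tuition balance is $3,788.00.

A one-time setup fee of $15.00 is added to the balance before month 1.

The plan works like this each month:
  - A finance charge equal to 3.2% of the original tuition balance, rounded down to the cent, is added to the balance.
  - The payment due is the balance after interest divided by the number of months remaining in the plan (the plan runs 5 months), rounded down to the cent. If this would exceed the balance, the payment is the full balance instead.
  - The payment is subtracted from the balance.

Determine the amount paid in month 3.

$855.55

Month 1: opening $3,803.00; interest $121.21 → $3,924.21; payment $784.84; balance $3,139.37
Month 2: opening $3,139.37; interest $121.21 → $3,260.58; payment $815.14; balance $2,445.44
Month 3: opening $2,445.44; interest $121.21 → $2,566.65; payment $855.55; balance $1,711.10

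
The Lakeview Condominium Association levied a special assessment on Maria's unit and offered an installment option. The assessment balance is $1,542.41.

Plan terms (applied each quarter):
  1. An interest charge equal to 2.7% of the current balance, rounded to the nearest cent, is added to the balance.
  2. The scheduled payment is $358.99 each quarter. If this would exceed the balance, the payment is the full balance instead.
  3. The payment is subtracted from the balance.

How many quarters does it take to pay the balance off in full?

5

# | Opening | Interest | Payment | End bal
1 | $1,542.41 | $41.65 | $358.99 | $1,225.07
2 | $1,225.07 | $33.08 | $358.99 | $899.16
3 | $899.16 | $24.28 | $358.99 | $564.45
4 | $564.45 | $15.24 | $358.99 | $220.70
5 | $220.70 | $5.96 | $226.66 | $0.00
Balance reaches $0.00 in quarter 5.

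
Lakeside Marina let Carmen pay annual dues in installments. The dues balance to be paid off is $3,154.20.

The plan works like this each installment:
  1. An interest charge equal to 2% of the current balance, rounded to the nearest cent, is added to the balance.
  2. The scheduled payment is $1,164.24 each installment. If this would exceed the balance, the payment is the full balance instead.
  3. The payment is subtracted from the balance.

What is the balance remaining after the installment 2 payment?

Installment 1: $3,154.20 +$63.08 interest = $3,217.28; pay $1,164.24 → $2,053.04
Installment 2: $2,053.04 +$41.06 interest = $2,094.10; pay $1,164.24 → $929.86

$929.86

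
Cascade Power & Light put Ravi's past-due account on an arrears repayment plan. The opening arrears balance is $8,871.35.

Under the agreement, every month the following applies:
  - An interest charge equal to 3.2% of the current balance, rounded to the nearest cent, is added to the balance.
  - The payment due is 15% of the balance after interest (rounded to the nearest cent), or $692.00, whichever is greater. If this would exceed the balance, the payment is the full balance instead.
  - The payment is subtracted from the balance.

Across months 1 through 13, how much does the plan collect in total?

Month 1: $8,871.35 +$283.88 interest = $9,155.23; pay $1,373.28 → $7,781.95
Month 2: $7,781.95 +$249.02 interest = $8,030.97; pay $1,204.65 → $6,826.32
Month 3: $6,826.32 +$218.44 interest = $7,044.76; pay $1,056.71 → $5,988.05
Month 4: $5,988.05 +$191.62 interest = $6,179.67; pay $926.95 → $5,252.72
Month 5: $5,252.72 +$168.09 interest = $5,420.81; pay $813.12 → $4,607.69
Month 6: $4,607.69 +$147.45 interest = $4,755.14; pay $713.27 → $4,041.87
Month 7: $4,041.87 +$129.34 interest = $4,171.21; pay $692.00 → $3,479.21
Month 8: $3,479.21 +$111.33 interest = $3,590.54; pay $692.00 → $2,898.54
Month 9: $2,898.54 +$92.75 interest = $2,991.29; pay $692.00 → $2,299.29
Month 10: $2,299.29 +$73.58 interest = $2,372.87; pay $692.00 → $1,680.87
Month 11: $1,680.87 +$53.79 interest = $1,734.66; pay $692.00 → $1,042.66
Month 12: $1,042.66 +$33.37 interest = $1,076.03; pay $692.00 → $384.03
Month 13: $384.03 +$12.29 interest = $396.32; pay $396.32 → $0.00
Total paid: $10,636.30

$10,636.30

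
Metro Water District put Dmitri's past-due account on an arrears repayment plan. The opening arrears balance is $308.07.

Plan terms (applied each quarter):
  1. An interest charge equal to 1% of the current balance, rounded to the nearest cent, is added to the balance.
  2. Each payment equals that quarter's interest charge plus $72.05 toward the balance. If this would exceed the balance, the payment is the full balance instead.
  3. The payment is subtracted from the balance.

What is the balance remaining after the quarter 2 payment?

$163.97

Quarter 1: opening $308.07; interest $3.08 → $311.15; payment $75.13; balance $236.02
Quarter 2: opening $236.02; interest $2.36 → $238.38; payment $74.41; balance $163.97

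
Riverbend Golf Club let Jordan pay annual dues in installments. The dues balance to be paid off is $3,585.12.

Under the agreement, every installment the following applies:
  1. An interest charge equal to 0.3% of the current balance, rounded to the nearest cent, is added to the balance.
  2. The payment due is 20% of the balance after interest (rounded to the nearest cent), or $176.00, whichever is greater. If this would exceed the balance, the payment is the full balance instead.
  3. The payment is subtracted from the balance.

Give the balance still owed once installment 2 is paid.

$2,308.26

Installment 1: opening $3,585.12; interest $10.76 → $3,595.88; payment $719.18; balance $2,876.70
Installment 2: opening $2,876.70; interest $8.63 → $2,885.33; payment $577.07; balance $2,308.26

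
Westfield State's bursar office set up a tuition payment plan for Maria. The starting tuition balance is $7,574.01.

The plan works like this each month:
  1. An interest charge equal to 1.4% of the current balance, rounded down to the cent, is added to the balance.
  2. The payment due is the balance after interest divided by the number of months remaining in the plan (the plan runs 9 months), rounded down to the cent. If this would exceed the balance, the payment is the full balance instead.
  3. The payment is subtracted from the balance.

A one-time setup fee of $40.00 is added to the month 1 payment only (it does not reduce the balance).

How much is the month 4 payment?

$889.68

# | Opening | Interest | Payment | Fee | End bal
1 | $7,574.01 | $106.03 | $853.33 | $40.00 | $6,826.71
2 | $6,826.71 | $95.57 | $865.28 | — | $6,057.00
3 | $6,057.00 | $84.79 | $877.39 | — | $5,264.40
4 | $5,264.40 | $73.70 | $889.68 | — | $4,448.42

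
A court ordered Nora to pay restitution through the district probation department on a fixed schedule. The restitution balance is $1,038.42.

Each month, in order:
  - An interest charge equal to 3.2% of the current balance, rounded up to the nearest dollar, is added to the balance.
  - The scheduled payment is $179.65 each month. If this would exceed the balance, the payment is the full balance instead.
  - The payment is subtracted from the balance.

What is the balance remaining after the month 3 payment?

Month 1: $1,038.42 +$34.00 interest = $1,072.42; pay $179.65 → $892.77
Month 2: $892.77 +$29.00 interest = $921.77; pay $179.65 → $742.12
Month 3: $742.12 +$24.00 interest = $766.12; pay $179.65 → $586.47

$586.47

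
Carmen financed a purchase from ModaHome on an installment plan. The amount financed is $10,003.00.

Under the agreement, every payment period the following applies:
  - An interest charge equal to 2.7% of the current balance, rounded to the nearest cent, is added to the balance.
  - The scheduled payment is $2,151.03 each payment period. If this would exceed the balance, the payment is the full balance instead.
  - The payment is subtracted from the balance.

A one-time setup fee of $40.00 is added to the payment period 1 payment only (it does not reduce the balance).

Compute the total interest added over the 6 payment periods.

$830.72

# | Opening | Interest | Payment | Fee | End bal
1 | $10,003.00 | $270.08 | $2,151.03 | $40.00 | $8,122.05
2 | $8,122.05 | $219.30 | $2,151.03 | — | $6,190.32
3 | $6,190.32 | $167.14 | $2,151.03 | — | $4,206.43
4 | $4,206.43 | $113.57 | $2,151.03 | — | $2,168.97
5 | $2,168.97 | $58.56 | $2,151.03 | — | $76.50
6 | $76.50 | $2.07 | $78.57 | — | $0.00
Total interest: $270.08 + $219.30 + $167.14 + $113.57 + $58.56 + $2.07 = $830.72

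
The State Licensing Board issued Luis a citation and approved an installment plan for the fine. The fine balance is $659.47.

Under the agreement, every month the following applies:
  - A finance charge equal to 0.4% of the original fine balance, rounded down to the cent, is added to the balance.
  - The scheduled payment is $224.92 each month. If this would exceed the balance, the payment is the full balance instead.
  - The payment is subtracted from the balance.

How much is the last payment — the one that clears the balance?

$217.52

# | Opening | Interest | Payment | End bal
1 | $659.47 | $2.63 | $224.92 | $437.18
2 | $437.18 | $2.63 | $224.92 | $214.89
3 | $214.89 | $2.63 | $217.52 | $0.00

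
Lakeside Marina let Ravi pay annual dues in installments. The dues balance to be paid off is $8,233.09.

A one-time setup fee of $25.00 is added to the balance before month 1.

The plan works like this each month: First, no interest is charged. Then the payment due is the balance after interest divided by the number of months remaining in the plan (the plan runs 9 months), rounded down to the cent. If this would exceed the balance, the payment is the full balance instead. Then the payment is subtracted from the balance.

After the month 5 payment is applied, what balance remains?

$3,670.28

Month 1: $8,258.09 − $917.56 → $7,340.53
Month 2: $7,340.53 − $917.56 → $6,422.97
Month 3: $6,422.97 − $917.56 → $5,505.41
Month 4: $5,505.41 − $917.56 → $4,587.85
Month 5: $4,587.85 − $917.57 → $3,670.28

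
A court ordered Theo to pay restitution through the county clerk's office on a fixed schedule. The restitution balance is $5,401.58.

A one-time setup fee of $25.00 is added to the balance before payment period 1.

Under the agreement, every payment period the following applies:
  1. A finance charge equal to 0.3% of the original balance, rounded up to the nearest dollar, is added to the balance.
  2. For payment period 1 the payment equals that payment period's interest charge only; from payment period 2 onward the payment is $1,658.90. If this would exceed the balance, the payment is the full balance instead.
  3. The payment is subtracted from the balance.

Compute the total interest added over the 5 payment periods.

Payment period 1: $5,426.58 +$17.00 interest = $5,443.58; pay $17.00 → $5,426.58
Payment period 2: $5,426.58 +$17.00 interest = $5,443.58; pay $1,658.90 → $3,784.68
Payment period 3: $3,784.68 +$17.00 interest = $3,801.68; pay $1,658.90 → $2,142.78
Payment period 4: $2,142.78 +$17.00 interest = $2,159.78; pay $1,658.90 → $500.88
Payment period 5: $500.88 +$17.00 interest = $517.88; pay $517.88 → $0.00
Total interest: $17.00 + $17.00 + $17.00 + $17.00 + $17.00 = $85.00

$85.00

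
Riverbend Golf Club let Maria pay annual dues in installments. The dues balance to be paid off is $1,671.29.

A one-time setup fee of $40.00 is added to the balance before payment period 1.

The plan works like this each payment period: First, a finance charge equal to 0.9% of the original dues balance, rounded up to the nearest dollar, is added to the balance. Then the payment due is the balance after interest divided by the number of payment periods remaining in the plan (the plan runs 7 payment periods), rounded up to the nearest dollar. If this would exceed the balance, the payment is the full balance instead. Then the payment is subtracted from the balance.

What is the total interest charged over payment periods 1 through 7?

$112.00

# | Opening | Interest | Payment | End bal
1 | $1,711.29 | $16.00 | $247.00 | $1,480.29
2 | $1,480.29 | $16.00 | $250.00 | $1,246.29
3 | $1,246.29 | $16.00 | $253.00 | $1,009.29
4 | $1,009.29 | $16.00 | $257.00 | $768.29
5 | $768.29 | $16.00 | $262.00 | $522.29
6 | $522.29 | $16.00 | $270.00 | $268.29
7 | $268.29 | $16.00 | $284.29 | $0.00
Total interest: $16.00 + $16.00 + $16.00 + $16.00 + $16.00 + $16.00 + $16.00 = $112.00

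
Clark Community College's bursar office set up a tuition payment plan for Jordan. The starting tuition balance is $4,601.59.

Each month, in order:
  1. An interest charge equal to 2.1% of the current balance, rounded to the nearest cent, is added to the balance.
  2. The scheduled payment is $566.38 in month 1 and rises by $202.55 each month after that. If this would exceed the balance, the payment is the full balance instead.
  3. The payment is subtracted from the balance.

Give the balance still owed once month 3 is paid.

Month 1: opening $4,601.59; interest $96.63 → $4,698.22; payment $566.38; balance $4,131.84
Month 2: opening $4,131.84; interest $86.77 → $4,218.61; payment $768.93; balance $3,449.68
Month 3: opening $3,449.68; interest $72.44 → $3,522.12; payment $971.48; balance $2,550.64

$2,550.64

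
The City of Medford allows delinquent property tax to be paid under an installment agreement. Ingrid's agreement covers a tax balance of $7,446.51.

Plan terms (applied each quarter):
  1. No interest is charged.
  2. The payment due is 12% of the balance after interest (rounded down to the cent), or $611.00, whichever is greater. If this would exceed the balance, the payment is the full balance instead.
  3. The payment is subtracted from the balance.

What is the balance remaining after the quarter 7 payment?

Quarter 1: opening $7,446.51; payment $893.58; balance $6,552.93
Quarter 2: opening $6,552.93; payment $786.35; balance $5,766.58
Quarter 3: opening $5,766.58; payment $691.98; balance $5,074.60
Quarter 4: opening $5,074.60; payment $611.00; balance $4,463.60
Quarter 5: opening $4,463.60; payment $611.00; balance $3,852.60
Quarter 6: opening $3,852.60; payment $611.00; balance $3,241.60
Quarter 7: opening $3,241.60; payment $611.00; balance $2,630.60

$2,630.60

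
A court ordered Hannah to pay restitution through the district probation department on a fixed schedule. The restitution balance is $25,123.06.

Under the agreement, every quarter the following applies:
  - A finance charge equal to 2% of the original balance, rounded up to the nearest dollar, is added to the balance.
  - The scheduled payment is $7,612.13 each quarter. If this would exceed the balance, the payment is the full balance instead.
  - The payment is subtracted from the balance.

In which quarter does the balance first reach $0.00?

Quarter 1: $25,123.06 +$503.00 interest = $25,626.06; pay $7,612.13 → $18,013.93
Quarter 2: $18,013.93 +$503.00 interest = $18,516.93; pay $7,612.13 → $10,904.80
Quarter 3: $10,904.80 +$503.00 interest = $11,407.80; pay $7,612.13 → $3,795.67
Quarter 4: $3,795.67 +$503.00 interest = $4,298.67; pay $4,298.67 → $0.00
Balance reaches $0.00 in quarter 4.

4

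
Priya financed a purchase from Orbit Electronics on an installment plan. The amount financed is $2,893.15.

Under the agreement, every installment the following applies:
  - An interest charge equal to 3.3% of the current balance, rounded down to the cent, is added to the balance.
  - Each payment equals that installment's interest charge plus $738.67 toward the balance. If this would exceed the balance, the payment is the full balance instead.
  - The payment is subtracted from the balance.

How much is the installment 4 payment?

Installment 1: opening $2,893.15; interest $95.47 → $2,988.62; payment $834.14; balance $2,154.48
Installment 2: opening $2,154.48; interest $71.09 → $2,225.57; payment $809.76; balance $1,415.81
Installment 3: opening $1,415.81; interest $46.72 → $1,462.53; payment $785.39; balance $677.14
Installment 4: opening $677.14; interest $22.34 → $699.48; payment $699.48; balance $0.00

$699.48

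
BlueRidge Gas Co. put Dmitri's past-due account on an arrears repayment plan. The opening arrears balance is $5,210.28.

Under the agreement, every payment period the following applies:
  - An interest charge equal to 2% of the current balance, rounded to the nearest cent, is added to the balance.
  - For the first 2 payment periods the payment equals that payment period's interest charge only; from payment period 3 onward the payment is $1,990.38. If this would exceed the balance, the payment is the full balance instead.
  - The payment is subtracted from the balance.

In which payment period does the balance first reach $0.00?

# | Opening | Interest | Payment | End bal
1 | $5,210.28 | $104.21 | $104.21 | $5,210.28
2 | $5,210.28 | $104.21 | $104.21 | $5,210.28
3 | $5,210.28 | $104.21 | $1,990.38 | $3,324.11
4 | $3,324.11 | $66.48 | $1,990.38 | $1,400.21
5 | $1,400.21 | $28.00 | $1,428.21 | $0.00
Balance reaches $0.00 in payment period 5.

5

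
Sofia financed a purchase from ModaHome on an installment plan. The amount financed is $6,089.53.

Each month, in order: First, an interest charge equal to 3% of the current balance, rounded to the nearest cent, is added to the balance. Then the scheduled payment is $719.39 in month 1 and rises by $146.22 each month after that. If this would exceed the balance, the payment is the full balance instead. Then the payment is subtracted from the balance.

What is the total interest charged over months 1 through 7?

$765.03

# | Opening | Interest | Payment | End bal
1 | $6,089.53 | $182.69 | $719.39 | $5,552.83
2 | $5,552.83 | $166.58 | $865.61 | $4,853.80
3 | $4,853.80 | $145.61 | $1,011.83 | $3,987.58
4 | $3,987.58 | $119.63 | $1,158.05 | $2,949.16
5 | $2,949.16 | $88.47 | $1,304.27 | $1,733.36
6 | $1,733.36 | $52.00 | $1,450.49 | $334.87
7 | $334.87 | $10.05 | $344.92 | $0.00
Total interest: $182.69 + $166.58 + $145.61 + $119.63 + $88.47 + $52.00 + $10.05 = $765.03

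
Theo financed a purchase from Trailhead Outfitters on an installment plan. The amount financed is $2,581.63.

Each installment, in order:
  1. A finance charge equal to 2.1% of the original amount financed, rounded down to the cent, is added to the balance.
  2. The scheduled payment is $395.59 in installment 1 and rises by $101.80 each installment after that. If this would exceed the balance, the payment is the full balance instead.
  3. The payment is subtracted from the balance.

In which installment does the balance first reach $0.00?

5

Installment 1: opening $2,581.63; interest $54.21 → $2,635.84; payment $395.59; balance $2,240.25
Installment 2: opening $2,240.25; interest $54.21 → $2,294.46; payment $497.39; balance $1,797.07
Installment 3: opening $1,797.07; interest $54.21 → $1,851.28; payment $599.19; balance $1,252.09
Installment 4: opening $1,252.09; interest $54.21 → $1,306.30; payment $700.99; balance $605.31
Installment 5: opening $605.31; interest $54.21 → $659.52; payment $659.52; balance $0.00
Balance reaches $0.00 in installment 5.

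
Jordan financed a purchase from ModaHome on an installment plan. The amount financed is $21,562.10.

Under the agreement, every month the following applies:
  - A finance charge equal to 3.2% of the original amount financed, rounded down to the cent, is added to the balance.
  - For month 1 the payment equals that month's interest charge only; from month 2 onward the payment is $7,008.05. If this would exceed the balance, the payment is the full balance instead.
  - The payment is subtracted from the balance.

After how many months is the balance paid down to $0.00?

Month 1: $21,562.10 +$689.98 interest = $22,252.08; pay $689.98 → $21,562.10
Month 2: $21,562.10 +$689.98 interest = $22,252.08; pay $7,008.05 → $15,244.03
Month 3: $15,244.03 +$689.98 interest = $15,934.01; pay $7,008.05 → $8,925.96
Month 4: $8,925.96 +$689.98 interest = $9,615.94; pay $7,008.05 → $2,607.89
Month 5: $2,607.89 +$689.98 interest = $3,297.87; pay $3,297.87 → $0.00
Balance reaches $0.00 in month 5.

5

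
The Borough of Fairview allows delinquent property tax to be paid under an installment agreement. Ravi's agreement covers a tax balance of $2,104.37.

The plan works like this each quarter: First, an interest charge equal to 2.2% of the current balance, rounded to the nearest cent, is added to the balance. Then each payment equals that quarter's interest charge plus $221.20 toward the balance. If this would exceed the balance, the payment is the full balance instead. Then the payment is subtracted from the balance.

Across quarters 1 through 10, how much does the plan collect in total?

Quarter 1: opening $2,104.37; interest $46.30 → $2,150.67; payment $267.50; balance $1,883.17
Quarter 2: opening $1,883.17; interest $41.43 → $1,924.60; payment $262.63; balance $1,661.97
Quarter 3: opening $1,661.97; interest $36.56 → $1,698.53; payment $257.76; balance $1,440.77
Quarter 4: opening $1,440.77; interest $31.70 → $1,472.47; payment $252.90; balance $1,219.57
Quarter 5: opening $1,219.57; interest $26.83 → $1,246.40; payment $248.03; balance $998.37
Quarter 6: opening $998.37; interest $21.96 → $1,020.33; payment $243.16; balance $777.17
Quarter 7: opening $777.17; interest $17.10 → $794.27; payment $238.30; balance $555.97
Quarter 8: opening $555.97; interest $12.23 → $568.20; payment $233.43; balance $334.77
Quarter 9: opening $334.77; interest $7.36 → $342.13; payment $228.56; balance $113.57
Quarter 10: opening $113.57; interest $2.50 → $116.07; payment $116.07; balance $0.00
Total paid: $2,348.34

$2,348.34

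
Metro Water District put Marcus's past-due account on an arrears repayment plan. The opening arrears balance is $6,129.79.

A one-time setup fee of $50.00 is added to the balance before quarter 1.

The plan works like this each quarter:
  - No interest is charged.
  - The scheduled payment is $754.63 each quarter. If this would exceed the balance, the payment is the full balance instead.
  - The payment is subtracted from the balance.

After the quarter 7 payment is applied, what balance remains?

# | Opening | Payment | End bal
1 | $6,179.79 | $754.63 | $5,425.16
2 | $5,425.16 | $754.63 | $4,670.53
3 | $4,670.53 | $754.63 | $3,915.90
4 | $3,915.90 | $754.63 | $3,161.27
5 | $3,161.27 | $754.63 | $2,406.64
6 | $2,406.64 | $754.63 | $1,652.01
7 | $1,652.01 | $754.63 | $897.38

$897.38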